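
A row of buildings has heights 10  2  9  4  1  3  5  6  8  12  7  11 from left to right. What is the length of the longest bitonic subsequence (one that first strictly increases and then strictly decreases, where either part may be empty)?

inc[i] = longest strictly increasing subsequence ending at i; dec[i] = longest strictly decreasing subsequence starting at i:
i:      1  2  3  4  5  6  7  8  9 10 11 12
a[i]:  10  2  9  4  1  3  5  6  8 12  7 11
inc:    1  1  2  2  1  2  3  4  5  6  5  6
dec:    4  2  3  2  1  1  1  1  2  2  1  1
Best peak at i=10 (value 12): inc=6, dec=2, length 6+2−1 = 7.

7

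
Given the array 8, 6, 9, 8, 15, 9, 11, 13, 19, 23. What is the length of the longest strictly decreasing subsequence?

Negate each value so 'decreasing' becomes 'increasing', then run patience tails on the negated sequence:
-8 → extends → [-8]
-6 → extends → [-8, -6]
-9 → replaces -8 → [-9, -6]
-8 → replaces -6 → [-9, -8]
-15 → replaces -9 → [-15, -8]
-9 → replaces -8 → [-15, -9]
-11 → replaces -9 → [-15, -11]
-13 → replaces -11 → [-15, -13]
-19 → replaces -15 → [-19, -13]
-23 → replaces -19 → [-23, -13]
Two tails, so the longest strictly decreasing subsequence of the original has length 2.

2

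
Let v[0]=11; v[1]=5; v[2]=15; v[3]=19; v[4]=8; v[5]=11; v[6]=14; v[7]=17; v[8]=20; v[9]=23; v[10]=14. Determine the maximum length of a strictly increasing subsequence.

7

Track the smallest tail for each achievable length (strict):
11 → extends → [11]
5 → replaces 11 → [5]
15 → extends → [5, 15]
19 → extends → [5, 15, 19]
8 → replaces 15 → [5, 8, 19]
11 → replaces 19 → [5, 8, 11]
14 → extends → [5, 8, 11, 14]
17 → extends → [5, 8, 11, 14, 17]
20 → extends → [5, 8, 11, 14, 17, 20]
23 → extends → [5, 8, 11, 14, 17, 20, 23]
14 → already a tail → [5, 8, 11, 14, 17, 20, 23]
Seven tails, so the longest strictly increasing subsequence has length 7 (e.g. 5, 8, 11, 14, 17, 20, 23).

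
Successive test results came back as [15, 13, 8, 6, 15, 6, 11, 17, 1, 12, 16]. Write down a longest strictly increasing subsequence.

8, 11, 12, 16

Patience tails give the LIS length; then backtrack through the dp parents:
15 → extends → [15]
13 → replaces 15 → [13]
8 → replaces 13 → [8]
6 → replaces 8 → [6]
15 → extends → [6, 15]
6 → already a tail → [6, 15]
11 → replaces 15 → [6, 11]
17 → extends → [6, 11, 17]
1 → replaces 6 → [1, 11, 17]
12 → replaces 17 → [1, 11, 12]
16 → extends → [1, 11, 12, 16]
Length 4; one witness is 8, 11, 12, 16.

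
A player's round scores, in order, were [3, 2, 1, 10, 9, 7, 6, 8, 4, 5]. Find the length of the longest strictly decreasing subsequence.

5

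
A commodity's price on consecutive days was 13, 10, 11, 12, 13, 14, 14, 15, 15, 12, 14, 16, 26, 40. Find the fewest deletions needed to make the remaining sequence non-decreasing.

Fewest deletions = n − (longest non-decreasing subsequence).
Patience tails:
13 → extends → [13]
10 → replaces 13 → [10]
11 → extends → [10, 11]
12 → extends → [10, 11, 12]
13 → extends → [10, 11, 12, 13]
14 → extends → [10, 11, 12, 13, 14]
14 → extends → [10, 11, 12, 13, 14, 14]
15 → extends → [10, 11, 12, 13, 14, 14, 15]
15 → extends → [10, 11, 12, 13, 14, 14, 15, 15]
12 → replaces 13 → [10, 11, 12, 12, 14, 14, 15, 15]
14 → replaces 15 → [10, 11, 12, 12, 14, 14, 14, 15]
16 → extends → [10, 11, 12, 12, 14, 14, 14, 15, 16]
26 → extends → [10, 11, 12, 12, 14, 14, 14, 15, 16, 26]
40 → extends → [10, 11, 12, 12, 14, 14, 14, 15, 16, 26, 40]
Longest non-decreasing subsequence has length 11, so deletions = 14 − 11 = 3.

3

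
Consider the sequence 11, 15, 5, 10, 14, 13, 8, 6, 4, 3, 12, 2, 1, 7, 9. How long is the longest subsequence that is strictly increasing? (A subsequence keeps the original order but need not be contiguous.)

4

Let dp[i] be the length of the longest such subsequence ending at index i:
i:      1  2  3  4  5  6  7  8  9 10 11 12 13 14 15
a[i]:  11 15  5 10 14 13  8  6  4  3 12  2  1  7  9
dp:     1  2  1  2  3  3  2  2  1  1  3  1  1  3  4
Maximum dp value is 4.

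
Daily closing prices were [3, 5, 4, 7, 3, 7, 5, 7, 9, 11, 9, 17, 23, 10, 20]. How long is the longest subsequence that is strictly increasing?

8

Let dp[i] be the length of the longest such subsequence ending at index i:
i:      1  2  3  4  5  6  7  8  9 10 11 12 13 14 15
a[i]:   3  5  4  7  3  7  5  7  9 11  9 17 23 10 20
dp:     1  2  2  3  1  3  3  4  5  6  5  7  8  6  8
Maximum dp value is 8.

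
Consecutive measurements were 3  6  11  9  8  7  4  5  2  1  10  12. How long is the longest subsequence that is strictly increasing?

5

Let dp[i] be the length of the longest such subsequence ending at index i:
i:      1  2  3  4  5  6  7  8  9 10 11 12
a[i]:   3  6 11  9  8  7  4  5  2  1 10 12
dp:     1  2  3  3  3  3  2  3  1  1  4  5
Maximum dp value is 5.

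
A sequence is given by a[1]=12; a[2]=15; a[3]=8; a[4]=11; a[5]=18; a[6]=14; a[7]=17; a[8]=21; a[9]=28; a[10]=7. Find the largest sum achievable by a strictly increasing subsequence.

Let S[i] be the best sum of a strictly increasing subsequence ending at i:
i:      1  2  3  4  5  6  7  8  9 10
a[i]:  12 15  8 11 18 14 17 21 28  7
S:     12 27  8 19 45 33 50 71 99  7
Maximum is 99 (e.g. 8 + 11 + 14 + 17 + 21 + 28).

99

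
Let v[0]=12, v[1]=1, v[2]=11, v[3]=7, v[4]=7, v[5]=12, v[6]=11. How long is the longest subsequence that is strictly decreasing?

3

Negate each value so 'decreasing' becomes 'increasing', then run patience tails on the negated sequence:
-12 → extends → [-12]
-1 → extends → [-12, -1]
-11 → replaces -1 → [-12, -11]
-7 → extends → [-12, -11, -7]
-7 → already a tail → [-12, -11, -7]
-12 → already a tail → [-12, -11, -7]
-11 → already a tail → [-12, -11, -7]
Three tails, so the longest strictly decreasing subsequence of the original has length 3.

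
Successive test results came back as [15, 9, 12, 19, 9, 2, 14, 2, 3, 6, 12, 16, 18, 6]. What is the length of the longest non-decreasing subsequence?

Track the smallest tail for each achievable length (allowing ties):
15 → extends → [15]
9 → replaces 15 → [9]
12 → extends → [9, 12]
19 → extends → [9, 12, 19]
9 → replaces 12 → [9, 9, 19]
2 → replaces 9 → [2, 9, 19]
14 → replaces 19 → [2, 9, 14]
2 → replaces 9 → [2, 2, 14]
3 → replaces 14 → [2, 2, 3]
6 → extends → [2, 2, 3, 6]
12 → extends → [2, 2, 3, 6, 12]
16 → extends → [2, 2, 3, 6, 12, 16]
18 → extends → [2, 2, 3, 6, 12, 16, 18]
6 → replaces 12 → [2, 2, 3, 6, 6, 16, 18]
Seven tails, so the longest non-decreasing subsequence has length 7 (e.g. 2, 2, 3, 6, 12, 16, 18).

7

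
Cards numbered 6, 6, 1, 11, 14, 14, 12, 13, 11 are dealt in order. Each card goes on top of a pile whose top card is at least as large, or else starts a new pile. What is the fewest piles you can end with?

Place each on the leftmost legal pile:
6 → new pile 1 (tops now [6])
6 → pile 1 (tops now [6])
1 → pile 1 (tops now [1])
11 → new pile 2 (tops now [1, 11])
14 → new pile 3 (tops now [1, 11, 14])
14 → pile 3 (tops now [1, 11, 14])
12 → pile 3 (tops now [1, 11, 12])
13 → new pile 4 (tops now [1, 11, 12, 13])
11 → pile 2 (tops now [1, 11, 12, 13])
Four piles.

4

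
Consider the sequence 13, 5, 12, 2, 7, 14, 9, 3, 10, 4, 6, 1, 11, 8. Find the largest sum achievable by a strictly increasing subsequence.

42

Let S[i] be the best sum of a strictly increasing subsequence ending at i:
i:      1  2  3  4  5  6  7  8  9 10 11 12 13 14
a[i]:  13  5 12  2  7 14  9  3 10  4  6  1 11  8
S:     13  5 17  2 12 31 21  5 31  9 15  1 42 23
Maximum is 42 (e.g. 5 + 7 + 9 + 10 + 11).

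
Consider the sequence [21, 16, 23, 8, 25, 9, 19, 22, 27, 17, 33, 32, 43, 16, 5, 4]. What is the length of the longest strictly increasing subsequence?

Track the smallest tail for each achievable length (strict):
21 → extends → [21]
16 → replaces 21 → [16]
23 → extends → [16, 23]
8 → replaces 16 → [8, 23]
25 → extends → [8, 23, 25]
9 → replaces 23 → [8, 9, 25]
19 → replaces 25 → [8, 9, 19]
22 → extends → [8, 9, 19, 22]
27 → extends → [8, 9, 19, 22, 27]
17 → replaces 19 → [8, 9, 17, 22, 27]
33 → extends → [8, 9, 17, 22, 27, 33]
32 → replaces 33 → [8, 9, 17, 22, 27, 32]
43 → extends → [8, 9, 17, 22, 27, 32, 43]
16 → replaces 17 → [8, 9, 16, 22, 27, 32, 43]
5 → replaces 8 → [5, 9, 16, 22, 27, 32, 43]
4 → replaces 5 → [4, 9, 16, 22, 27, 32, 43]
Seven tails, so the longest strictly increasing subsequence has length 7 (e.g. 8, 9, 19, 22, 27, 33, 43).

7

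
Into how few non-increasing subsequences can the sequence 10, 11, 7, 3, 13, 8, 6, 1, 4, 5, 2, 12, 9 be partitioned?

4

Place each on the leftmost legal pile:
10 → new pile 1 (tops now [10])
11 → new pile 2 (tops now [10, 11])
7 → pile 1 (tops now [7, 11])
3 → pile 1 (tops now [3, 11])
13 → new pile 3 (tops now [3, 11, 13])
8 → pile 2 (tops now [3, 8, 13])
6 → pile 2 (tops now [3, 6, 13])
1 → pile 1 (tops now [1, 6, 13])
4 → pile 2 (tops now [1, 4, 13])
5 → pile 3 (tops now [1, 4, 5])
2 → pile 2 (tops now [1, 2, 5])
12 → new pile 4 (tops now [1, 2, 5, 12])
9 → pile 4 (tops now [1, 2, 5, 9])
Four piles.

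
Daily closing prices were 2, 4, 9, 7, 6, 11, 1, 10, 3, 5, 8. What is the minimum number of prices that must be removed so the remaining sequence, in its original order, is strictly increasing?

Fewest deletions = n − (longest strictly increasing subsequence).
i:      1  2  3  4  5  6  7  8  9 10 11
a[i]:   2  4  9  7  6 11  1 10  3  5  8
dp:     1  2  3  3  3  4  1  4  2  3  4
max dp = 4, so deletions = 11 − 4 = 7.

7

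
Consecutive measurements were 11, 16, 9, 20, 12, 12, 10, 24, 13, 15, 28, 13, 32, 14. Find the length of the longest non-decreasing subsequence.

7

Let dp[i] be the length of the longest such subsequence ending at index i:
i:      1  2  3  4  5  6  7  8  9 10 11 12 13 14
a[i]:  11 16  9 20 12 12 10 24 13 15 28 13 32 14
dp:     1  2  1  3  2  3  2  4  4  5  6  5  7  6
Maximum dp value is 7.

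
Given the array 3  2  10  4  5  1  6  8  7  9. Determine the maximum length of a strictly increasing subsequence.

Track the smallest tail for each achievable length (strict):
3 → extends → [3]
2 → replaces 3 → [2]
10 → extends → [2, 10]
4 → replaces 10 → [2, 4]
5 → extends → [2, 4, 5]
1 → replaces 2 → [1, 4, 5]
6 → extends → [1, 4, 5, 6]
8 → extends → [1, 4, 5, 6, 8]
7 → replaces 8 → [1, 4, 5, 6, 7]
9 → extends → [1, 4, 5, 6, 7, 9]
Six tails, so the longest strictly increasing subsequence has length 6 (e.g. 3, 4, 5, 6, 8, 9).

6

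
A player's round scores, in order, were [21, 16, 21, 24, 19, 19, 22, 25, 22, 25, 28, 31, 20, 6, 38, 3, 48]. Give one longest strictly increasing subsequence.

16, 21, 24, 25, 28, 31, 38, 48

Patience tails give the LIS length; then backtrack through the dp parents:
21 → extends → [21]
16 → replaces 21 → [16]
21 → extends → [16, 21]
24 → extends → [16, 21, 24]
19 → replaces 21 → [16, 19, 24]
19 → already a tail → [16, 19, 24]
22 → replaces 24 → [16, 19, 22]
25 → extends → [16, 19, 22, 25]
22 → already a tail → [16, 19, 22, 25]
25 → already a tail → [16, 19, 22, 25]
28 → extends → [16, 19, 22, 25, 28]
31 → extends → [16, 19, 22, 25, 28, 31]
20 → replaces 22 → [16, 19, 20, 25, 28, 31]
6 → replaces 16 → [6, 19, 20, 25, 28, 31]
38 → extends → [6, 19, 20, 25, 28, 31, 38]
3 → replaces 6 → [3, 19, 20, 25, 28, 31, 38]
48 → extends → [3, 19, 20, 25, 28, 31, 38, 48]
Length 8; one witness is 16, 21, 24, 25, 28, 31, 38, 48.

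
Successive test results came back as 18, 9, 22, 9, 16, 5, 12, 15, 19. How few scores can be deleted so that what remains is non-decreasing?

4

Fewest deletions = n − (longest non-decreasing subsequence).
i:      1  2  3  4  5  6  7  8  9
a[i]:  18  9 22  9 16  5 12 15 19
dp:     1  1  2  2  3  1  3  4  5
max dp = 5, so deletions = 9 − 5 = 4.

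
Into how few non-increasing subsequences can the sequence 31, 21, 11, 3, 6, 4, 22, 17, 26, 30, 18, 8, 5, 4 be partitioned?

5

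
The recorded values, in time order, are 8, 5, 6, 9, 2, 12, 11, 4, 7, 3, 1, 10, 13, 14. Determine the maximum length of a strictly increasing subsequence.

Track the smallest tail for each achievable length (strict):
8 → extends → [8]
5 → replaces 8 → [5]
6 → extends → [5, 6]
9 → extends → [5, 6, 9]
2 → replaces 5 → [2, 6, 9]
12 → extends → [2, 6, 9, 12]
11 → replaces 12 → [2, 6, 9, 11]
4 → replaces 6 → [2, 4, 9, 11]
7 → replaces 9 → [2, 4, 7, 11]
3 → replaces 4 → [2, 3, 7, 11]
1 → replaces 2 → [1, 3, 7, 11]
10 → replaces 11 → [1, 3, 7, 10]
13 → extends → [1, 3, 7, 10, 13]
14 → extends → [1, 3, 7, 10, 13, 14]
Six tails, so the longest strictly increasing subsequence has length 6 (e.g. 5, 6, 9, 12, 13, 14).

6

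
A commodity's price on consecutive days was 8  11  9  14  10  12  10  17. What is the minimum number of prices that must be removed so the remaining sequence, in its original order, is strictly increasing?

Fewest deletions = n − (longest strictly increasing subsequence).
i:      1  2  3  4  5  6  7  8
a[i]:   8 11  9 14 10 12 10 17
dp:     1  2  2  3  3  4  3  5
max dp = 5, so deletions = 8 − 5 = 3.

3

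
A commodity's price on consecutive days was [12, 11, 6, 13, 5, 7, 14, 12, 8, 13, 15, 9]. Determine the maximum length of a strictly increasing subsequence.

5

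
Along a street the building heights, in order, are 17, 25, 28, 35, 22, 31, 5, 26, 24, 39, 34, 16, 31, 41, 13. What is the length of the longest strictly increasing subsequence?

6

Track the smallest tail for each achievable length (strict):
17 → extends → [17]
25 → extends → [17, 25]
28 → extends → [17, 25, 28]
35 → extends → [17, 25, 28, 35]
22 → replaces 25 → [17, 22, 28, 35]
31 → replaces 35 → [17, 22, 28, 31]
5 → replaces 17 → [5, 22, 28, 31]
26 → replaces 28 → [5, 22, 26, 31]
24 → replaces 26 → [5, 22, 24, 31]
39 → extends → [5, 22, 24, 31, 39]
34 → replaces 39 → [5, 22, 24, 31, 34]
16 → replaces 22 → [5, 16, 24, 31, 34]
31 → already a tail → [5, 16, 24, 31, 34]
41 → extends → [5, 16, 24, 31, 34, 41]
13 → replaces 16 → [5, 13, 24, 31, 34, 41]
Six tails, so the longest strictly increasing subsequence has length 6 (e.g. 17, 25, 28, 35, 39, 41).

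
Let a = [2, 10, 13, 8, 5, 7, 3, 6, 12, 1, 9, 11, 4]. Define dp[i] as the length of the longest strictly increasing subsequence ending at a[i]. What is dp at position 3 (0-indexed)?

dp[i] = 1 + max{dp[j] : j<i, a[j]<a[i]} (or 1 if no such j):
i:      0  1  2  3  4  5  6  7  8  9 10 11 12
a[i]:   2 10 13  8  5  7  3  6 12  1  9 11  4
dp:     1  2  3  2  2  3  2  3  4  1  4  5  3
At index 3 the value is 2.

2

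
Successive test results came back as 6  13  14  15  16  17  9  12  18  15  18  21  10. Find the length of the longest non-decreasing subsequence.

9

Let dp[i] be the length of the longest such subsequence ending at index i:
i:      1  2  3  4  5  6  7  8  9 10 11 12 13
a[i]:   6 13 14 15 16 17  9 12 18 15 18 21 10
dp:     1  2  3  4  5  6  2  3  7  5  8  9  3
Maximum dp value is 9.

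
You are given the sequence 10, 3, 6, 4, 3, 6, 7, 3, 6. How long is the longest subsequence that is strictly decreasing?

4

Let dp[i] be the longest strictly decreasing subsequence ending at i:
i:      1  2  3  4  5  6  7  8  9
a[i]:  10  3  6  4  3  6  7  3  6
dp:     1  2  2  3  4  2  2  4  3
Maximum is 4.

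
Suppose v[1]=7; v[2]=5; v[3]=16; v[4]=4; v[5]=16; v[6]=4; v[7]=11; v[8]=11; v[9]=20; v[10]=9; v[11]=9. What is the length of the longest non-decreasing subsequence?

Track the smallest tail for each achievable length (allowing ties):
7 → extends → [7]
5 → replaces 7 → [5]
16 → extends → [5, 16]
4 → replaces 5 → [4, 16]
16 → extends → [4, 16, 16]
4 → replaces 16 → [4, 4, 16]
11 → replaces 16 → [4, 4, 11]
11 → extends → [4, 4, 11, 11]
20 → extends → [4, 4, 11, 11, 20]
9 → replaces 11 → [4, 4, 9, 11, 20]
9 → replaces 11 → [4, 4, 9, 9, 20]
Five tails, so the longest non-decreasing subsequence has length 5 (e.g. 4, 4, 11, 11, 20).

5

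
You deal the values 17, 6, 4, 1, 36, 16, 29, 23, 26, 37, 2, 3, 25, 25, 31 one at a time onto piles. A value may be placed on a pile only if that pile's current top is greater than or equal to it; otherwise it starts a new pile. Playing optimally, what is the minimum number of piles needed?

The minimum number of non-increasing subsequences covering a sequence equals the length of its longest strictly increasing subsequence.
LIS length is 5 (e.g. 6, 16, 23, 26, 37), so 5 piles are needed.

5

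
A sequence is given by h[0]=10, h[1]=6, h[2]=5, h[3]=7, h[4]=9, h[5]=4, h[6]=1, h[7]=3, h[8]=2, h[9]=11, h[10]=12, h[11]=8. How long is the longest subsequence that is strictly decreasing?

6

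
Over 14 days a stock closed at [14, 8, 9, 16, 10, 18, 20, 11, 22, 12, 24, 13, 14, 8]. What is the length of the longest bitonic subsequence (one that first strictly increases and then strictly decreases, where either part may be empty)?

inc[i] = longest strictly increasing subsequence ending at i; dec[i] = longest strictly decreasing subsequence starting at i:
i:      1  2  3  4  5  6  7  8  9 10 11 12 13 14
a[i]:  14  8  9 16 10 18 20 11 22 12 24 13 14  8
inc:    1  1  2  3  3  4  5  4  6  5  7  6  7  1
dec:    3  1  2  3  2  3  3  2  3  2  3  2  2  1
Best peak at i=11 (value 24): inc=7, dec=3, length 7+3−1 = 9.

9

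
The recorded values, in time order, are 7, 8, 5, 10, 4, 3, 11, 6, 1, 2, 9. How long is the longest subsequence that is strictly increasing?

4

Let dp[i] be the length of the longest such subsequence ending at index i:
i:      1  2  3  4  5  6  7  8  9 10 11
a[i]:   7  8  5 10  4  3 11  6  1  2  9
dp:     1  2  1  3  1  1  4  2  1  2  3
Maximum dp value is 4.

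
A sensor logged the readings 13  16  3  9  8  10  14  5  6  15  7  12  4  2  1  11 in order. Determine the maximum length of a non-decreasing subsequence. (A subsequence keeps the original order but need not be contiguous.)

5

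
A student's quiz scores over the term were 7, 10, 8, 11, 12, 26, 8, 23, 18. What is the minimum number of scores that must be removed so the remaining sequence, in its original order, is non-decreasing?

Fewest deletions = n − (longest non-decreasing subsequence).
Patience tails:
7 → extends → [7]
10 → extends → [7, 10]
8 → replaces 10 → [7, 8]
11 → extends → [7, 8, 11]
12 → extends → [7, 8, 11, 12]
26 → extends → [7, 8, 11, 12, 26]
8 → replaces 11 → [7, 8, 8, 12, 26]
23 → replaces 26 → [7, 8, 8, 12, 23]
18 → replaces 23 → [7, 8, 8, 12, 18]
Longest non-decreasing subsequence has length 5, so deletions = 9 − 5 = 4.

4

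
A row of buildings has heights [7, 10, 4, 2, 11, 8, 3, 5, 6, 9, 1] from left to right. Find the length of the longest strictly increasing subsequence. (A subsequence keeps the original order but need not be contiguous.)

Track the smallest tail for each achievable length (strict):
7 → extends → [7]
10 → extends → [7, 10]
4 → replaces 7 → [4, 10]
2 → replaces 4 → [2, 10]
11 → extends → [2, 10, 11]
8 → replaces 10 → [2, 8, 11]
3 → replaces 8 → [2, 3, 11]
5 → replaces 11 → [2, 3, 5]
6 → extends → [2, 3, 5, 6]
9 → extends → [2, 3, 5, 6, 9]
1 → replaces 2 → [1, 3, 5, 6, 9]
Five tails, so the longest strictly increasing subsequence has length 5 (e.g. 2, 3, 5, 6, 9).

5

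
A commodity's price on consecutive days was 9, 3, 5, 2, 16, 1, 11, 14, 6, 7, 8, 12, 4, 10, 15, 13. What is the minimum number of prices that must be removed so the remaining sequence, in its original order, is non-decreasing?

9

Fewest deletions = n − (longest non-decreasing subsequence).
i:      1  2  3  4  5  6  7  8  9 10 11 12 13 14 15 16
a[i]:   9  3  5  2 16  1 11 14  6  7  8 12  4 10 15 13
dp:     1  1  2  1  3  1  3  4  3  4  5  6  2  6  7  7
max dp = 7, so deletions = 16 − 7 = 9.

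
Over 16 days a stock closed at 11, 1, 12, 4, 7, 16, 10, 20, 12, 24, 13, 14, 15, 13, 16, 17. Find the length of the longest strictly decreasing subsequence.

3

Let dp[i] be the longest strictly decreasing subsequence ending at i:
i:      1  2  3  4  5  6  7  8  9 10 11 12 13 14 15 16
a[i]:  11  1 12  4  7 16 10 20 12 24 13 14 15 13 16 17
dp:     1  2  1  2  2  1  2  1  2  1  2  2  2  3  2  2
Maximum is 3.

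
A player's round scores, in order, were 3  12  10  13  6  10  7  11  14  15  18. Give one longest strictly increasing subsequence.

3, 6, 10, 11, 14, 15, 18

Patience tails give the LIS length; then backtrack through the dp parents:
3 → extends → [3]
12 → extends → [3, 12]
10 → replaces 12 → [3, 10]
13 → extends → [3, 10, 13]
6 → replaces 10 → [3, 6, 13]
10 → replaces 13 → [3, 6, 10]
7 → replaces 10 → [3, 6, 7]
11 → extends → [3, 6, 7, 11]
14 → extends → [3, 6, 7, 11, 14]
15 → extends → [3, 6, 7, 11, 14, 15]
18 → extends → [3, 6, 7, 11, 14, 15, 18]
Length 7; one witness is 3, 6, 10, 11, 14, 15, 18.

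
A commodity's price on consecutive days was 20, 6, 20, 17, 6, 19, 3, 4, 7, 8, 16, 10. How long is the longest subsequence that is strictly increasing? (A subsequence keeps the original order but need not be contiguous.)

5

Let dp[i] be the length of the longest such subsequence ending at index i:
i:      1  2  3  4  5  6  7  8  9 10 11 12
a[i]:  20  6 20 17  6 19  3  4  7  8 16 10
dp:     1  1  2  2  1  3  1  2  3  4  5  5
Maximum dp value is 5.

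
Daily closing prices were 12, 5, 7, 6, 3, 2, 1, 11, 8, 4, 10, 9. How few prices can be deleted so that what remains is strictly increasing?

8

Fewest deletions = n − (longest strictly increasing subsequence).
Patience tails:
12 → extends → [12]
5 → replaces 12 → [5]
7 → extends → [5, 7]
6 → replaces 7 → [5, 6]
3 → replaces 5 → [3, 6]
2 → replaces 3 → [2, 6]
1 → replaces 2 → [1, 6]
11 → extends → [1, 6, 11]
8 → replaces 11 → [1, 6, 8]
4 → replaces 6 → [1, 4, 8]
10 → extends → [1, 4, 8, 10]
9 → replaces 10 → [1, 4, 8, 9]
Longest strictly increasing subsequence has length 4, so deletions = 12 − 4 = 8.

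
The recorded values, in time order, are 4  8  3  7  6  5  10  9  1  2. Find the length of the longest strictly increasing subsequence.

Track the smallest tail for each achievable length (strict):
4 → extends → [4]
8 → extends → [4, 8]
3 → replaces 4 → [3, 8]
7 → replaces 8 → [3, 7]
6 → replaces 7 → [3, 6]
5 → replaces 6 → [3, 5]
10 → extends → [3, 5, 10]
9 → replaces 10 → [3, 5, 9]
1 → replaces 3 → [1, 5, 9]
2 → replaces 5 → [1, 2, 9]
Three tails, so the longest strictly increasing subsequence has length 3 (e.g. 4, 8, 10).

3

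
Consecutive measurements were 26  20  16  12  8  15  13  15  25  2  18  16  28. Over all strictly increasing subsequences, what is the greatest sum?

Let S[i] be the best sum of a strictly increasing subsequence ending at i:
i:      1  2  3  4  5  6  7  8  9 10 11 12 13
a[i]:  26 20 16 12  8 15 13 15 25  2 18 16 28
S:     26 20 16 12  8 27 25 40 65  2 58 56 93
Maximum is 93 (e.g. 12 + 13 + 15 + 25 + 28).

93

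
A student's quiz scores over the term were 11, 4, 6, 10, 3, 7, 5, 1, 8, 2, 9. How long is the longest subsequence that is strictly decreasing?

5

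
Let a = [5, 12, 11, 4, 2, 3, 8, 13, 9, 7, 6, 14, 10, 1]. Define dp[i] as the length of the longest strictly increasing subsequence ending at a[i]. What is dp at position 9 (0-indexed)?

3

dp[i] = 1 + max{dp[j] : j<i, a[j]<a[i]} (or 1 if no such j):
i:      0  1  2  3  4  5  6  7  8  9 10 11 12 13
a[i]:   5 12 11  4  2  3  8 13  9  7  6 14 10  1
dp:     1  2  2  1  1  2  3  4  4  3  3  5  5  1
At index 9 the value is 3.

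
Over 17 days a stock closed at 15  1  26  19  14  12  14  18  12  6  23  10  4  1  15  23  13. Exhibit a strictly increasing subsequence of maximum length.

Patience tails give the LIS length; then backtrack through the dp parents:
15 → extends → [15]
1 → replaces 15 → [1]
26 → extends → [1, 26]
19 → replaces 26 → [1, 19]
14 → replaces 19 → [1, 14]
12 → replaces 14 → [1, 12]
14 → extends → [1, 12, 14]
18 → extends → [1, 12, 14, 18]
12 → already a tail → [1, 12, 14, 18]
6 → replaces 12 → [1, 6, 14, 18]
23 → extends → [1, 6, 14, 18, 23]
10 → replaces 14 → [1, 6, 10, 18, 23]
4 → replaces 6 → [1, 4, 10, 18, 23]
1 → already a tail → [1, 4, 10, 18, 23]
15 → replaces 18 → [1, 4, 10, 15, 23]
23 → already a tail → [1, 4, 10, 15, 23]
13 → replaces 15 → [1, 4, 10, 13, 23]
Length 5; one witness is 1, 12, 14, 18, 23.

1, 12, 14, 18, 23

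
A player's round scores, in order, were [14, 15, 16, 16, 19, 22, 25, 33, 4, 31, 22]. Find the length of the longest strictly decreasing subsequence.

3

Negate each value so 'decreasing' becomes 'increasing', then run patience tails on the negated sequence:
-14 → extends → [-14]
-15 → replaces -14 → [-15]
-16 → replaces -15 → [-16]
-16 → already a tail → [-16]
-19 → replaces -16 → [-19]
-22 → replaces -19 → [-22]
-25 → replaces -22 → [-25]
-33 → replaces -25 → [-33]
-4 → extends → [-33, -4]
-31 → replaces -4 → [-33, -31]
-22 → extends → [-33, -31, -22]
Three tails, so the longest strictly decreasing subsequence of the original has length 3.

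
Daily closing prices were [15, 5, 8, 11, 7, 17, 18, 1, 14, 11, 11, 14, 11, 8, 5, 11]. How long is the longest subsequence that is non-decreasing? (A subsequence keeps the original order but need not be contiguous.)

7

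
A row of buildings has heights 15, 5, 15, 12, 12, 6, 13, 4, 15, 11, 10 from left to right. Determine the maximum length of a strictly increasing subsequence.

Track the smallest tail for each achievable length (strict):
15 → extends → [15]
5 → replaces 15 → [5]
15 → extends → [5, 15]
12 → replaces 15 → [5, 12]
12 → already a tail → [5, 12]
6 → replaces 12 → [5, 6]
13 → extends → [5, 6, 13]
4 → replaces 5 → [4, 6, 13]
15 → extends → [4, 6, 13, 15]
11 → replaces 13 → [4, 6, 11, 15]
10 → replaces 11 → [4, 6, 10, 15]
Four tails, so the longest strictly increasing subsequence has length 4 (e.g. 5, 12, 13, 15).

4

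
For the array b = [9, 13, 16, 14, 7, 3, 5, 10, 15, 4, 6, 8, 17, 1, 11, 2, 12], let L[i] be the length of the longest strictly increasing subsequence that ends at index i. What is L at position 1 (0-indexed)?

dp[i] = 1 + max{dp[j] : j<i, b[j]<b[i]} (or 1 if no such j):
i:      0  1  2  3  4  5  6  7  8  9 10 11 12 13 14 15 16
b[i]:   9 13 16 14  7  3  5 10 15  4  6  8 17  1 11  2 12
dp:     1  2  3  3  1  1  2  3  4  2  3  4  5  1  5  2  6
At index 1 the value is 2.

2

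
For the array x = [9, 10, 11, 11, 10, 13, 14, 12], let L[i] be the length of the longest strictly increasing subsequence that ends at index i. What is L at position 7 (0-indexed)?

dp[i] = 1 + max{dp[j] : j<i, x[j]<x[i]} (or 1 if no such j):
i:      0  1  2  3  4  5  6  7
x[i]:   9 10 11 11 10 13 14 12
dp:     1  2  3  3  2  4  5  4
At index 7 the value is 4.

4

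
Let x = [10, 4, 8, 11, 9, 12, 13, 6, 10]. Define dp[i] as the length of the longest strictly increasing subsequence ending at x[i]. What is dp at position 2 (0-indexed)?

dp[i] = 1 + max{dp[j] : j<i, x[j]<x[i]} (or 1 if no such j):
i:      0  1  2  3  4  5  6  7  8
x[i]:  10  4  8 11  9 12 13  6 10
dp:     1  1  2  3  3  4  5  2  4
At index 2 the value is 2.

2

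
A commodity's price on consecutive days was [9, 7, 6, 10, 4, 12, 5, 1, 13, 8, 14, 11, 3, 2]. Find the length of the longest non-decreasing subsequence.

Track the smallest tail for each achievable length (allowing ties):
9 → extends → [9]
7 → replaces 9 → [7]
6 → replaces 7 → [6]
10 → extends → [6, 10]
4 → replaces 6 → [4, 10]
12 → extends → [4, 10, 12]
5 → replaces 10 → [4, 5, 12]
1 → replaces 4 → [1, 5, 12]
13 → extends → [1, 5, 12, 13]
8 → replaces 12 → [1, 5, 8, 13]
14 → extends → [1, 5, 8, 13, 14]
11 → replaces 13 → [1, 5, 8, 11, 14]
3 → replaces 5 → [1, 3, 8, 11, 14]
2 → replaces 3 → [1, 2, 8, 11, 14]
Five tails, so the longest non-decreasing subsequence has length 5 (e.g. 9, 10, 12, 13, 14).

5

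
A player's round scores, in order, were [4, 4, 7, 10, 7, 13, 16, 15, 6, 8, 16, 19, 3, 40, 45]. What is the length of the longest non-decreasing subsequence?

10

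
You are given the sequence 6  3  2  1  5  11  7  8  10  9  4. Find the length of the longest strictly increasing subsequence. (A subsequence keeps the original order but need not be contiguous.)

5

Track the smallest tail for each achievable length (strict):
6 → extends → [6]
3 → replaces 6 → [3]
2 → replaces 3 → [2]
1 → replaces 2 → [1]
5 → extends → [1, 5]
11 → extends → [1, 5, 11]
7 → replaces 11 → [1, 5, 7]
8 → extends → [1, 5, 7, 8]
10 → extends → [1, 5, 7, 8, 10]
9 → replaces 10 → [1, 5, 7, 8, 9]
4 → replaces 5 → [1, 4, 7, 8, 9]
Five tails, so the longest strictly increasing subsequence has length 5 (e.g. 3, 5, 7, 8, 10).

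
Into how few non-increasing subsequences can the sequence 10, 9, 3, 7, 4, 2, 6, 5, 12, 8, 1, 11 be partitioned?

5

The minimum number of non-increasing subsequences covering a sequence equals the length of its longest strictly increasing subsequence.
LIS length is 5 (e.g. 3, 4, 6, 8, 11), so 5 piles are needed.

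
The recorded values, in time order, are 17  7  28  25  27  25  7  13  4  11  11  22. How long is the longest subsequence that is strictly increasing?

3

Track the smallest tail for each achievable length (strict):
17 → extends → [17]
7 → replaces 17 → [7]
28 → extends → [7, 28]
25 → replaces 28 → [7, 25]
27 → extends → [7, 25, 27]
25 → already a tail → [7, 25, 27]
7 → already a tail → [7, 25, 27]
13 → replaces 25 → [7, 13, 27]
4 → replaces 7 → [4, 13, 27]
11 → replaces 13 → [4, 11, 27]
11 → already a tail → [4, 11, 27]
22 → replaces 27 → [4, 11, 22]
Three tails, so the longest strictly increasing subsequence has length 3 (e.g. 17, 25, 27).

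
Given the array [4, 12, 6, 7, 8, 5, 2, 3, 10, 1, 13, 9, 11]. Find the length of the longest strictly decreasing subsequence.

Negate each value so 'decreasing' becomes 'increasing', then run patience tails on the negated sequence:
-4 → extends → [-4]
-12 → replaces -4 → [-12]
-6 → extends → [-12, -6]
-7 → replaces -6 → [-12, -7]
-8 → replaces -7 → [-12, -8]
-5 → extends → [-12, -8, -5]
-2 → extends → [-12, -8, -5, -2]
-3 → replaces -2 → [-12, -8, -5, -3]
-10 → replaces -8 → [-12, -10, -5, -3]
-1 → extends → [-12, -10, -5, -3, -1]
-13 → replaces -12 → [-13, -10, -5, -3, -1]
-9 → replaces -5 → [-13, -10, -9, -3, -1]
-11 → replaces -10 → [-13, -11, -9, -3, -1]
Five tails, so the longest strictly decreasing subsequence of the original has length 5.

5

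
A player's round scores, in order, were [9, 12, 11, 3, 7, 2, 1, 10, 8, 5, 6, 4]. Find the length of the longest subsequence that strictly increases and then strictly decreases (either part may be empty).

7

inc[i] = longest strictly increasing subsequence ending at i; dec[i] = longest strictly decreasing subsequence starting at i:
i:      1  2  3  4  5  6  7  8  9 10 11 12
a[i]:   9 12 11  3  7  2  1 10  8  5  6  4
inc:    1  2  2  1  2  1  1  3  3  2  3  2
dec:    4  6  5  3  3  2  1  4  3  2  2  1
Best peak at i=2 (value 12): inc=2, dec=6, length 2+6−1 = 7.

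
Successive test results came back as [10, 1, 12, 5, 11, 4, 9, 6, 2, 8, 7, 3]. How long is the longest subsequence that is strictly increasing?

Let dp[i] be the length of the longest such subsequence ending at index i:
i:      1  2  3  4  5  6  7  8  9 10 11 12
a[i]:  10  1 12  5 11  4  9  6  2  8  7  3
dp:     1  1  2  2  3  2  3  3  2  4  4  3
Maximum dp value is 4.

4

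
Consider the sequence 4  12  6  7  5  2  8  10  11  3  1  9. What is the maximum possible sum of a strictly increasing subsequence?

Let S[i] be the best sum of a strictly increasing subsequence ending at i:
i:      1  2  3  4  5  6  7  8  9 10 11 12
a[i]:   4 12  6  7  5  2  8 10 11  3  1  9
S:      4 16 10 17  9  2 25 35 46  5  1 34
Maximum is 46 (e.g. 4 + 6 + 7 + 8 + 10 + 11).

46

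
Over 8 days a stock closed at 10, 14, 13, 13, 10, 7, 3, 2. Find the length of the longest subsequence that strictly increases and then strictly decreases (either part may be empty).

inc[i] = longest strictly increasing subsequence ending at i; dec[i] = longest strictly decreasing subsequence starting at i:
i:      1  2  3  4  5  6  7  8
a[i]:  10 14 13 13 10  7  3  2
inc:    1  2  2  2  1  1  1  1
dec:    4  6  5  5  4  3  2  1
Best peak at i=2 (value 14): inc=2, dec=6, length 2+6−1 = 7.

7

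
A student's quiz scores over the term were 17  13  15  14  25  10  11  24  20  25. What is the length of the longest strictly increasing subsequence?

Let dp[i] be the length of the longest such subsequence ending at index i:
i:      1  2  3  4  5  6  7  8  9 10
a[i]:  17 13 15 14 25 10 11 24 20 25
dp:     1  1  2  2  3  1  2  3  3  4
Maximum dp value is 4.

4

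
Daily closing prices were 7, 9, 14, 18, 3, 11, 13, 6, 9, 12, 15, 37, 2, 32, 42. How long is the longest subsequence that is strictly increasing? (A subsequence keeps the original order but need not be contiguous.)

7

Let dp[i] be the length of the longest such subsequence ending at index i:
i:      1  2  3  4  5  6  7  8  9 10 11 12 13 14 15
a[i]:   7  9 14 18  3 11 13  6  9 12 15 37  2 32 42
dp:     1  2  3  4  1  3  4  2  3  4  5  6  1  6  7
Maximum dp value is 7.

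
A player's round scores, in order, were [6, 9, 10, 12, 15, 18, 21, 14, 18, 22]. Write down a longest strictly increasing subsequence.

Patience tails give the LIS length; then backtrack through the dp parents:
6 → extends → [6]
9 → extends → [6, 9]
10 → extends → [6, 9, 10]
12 → extends → [6, 9, 10, 12]
15 → extends → [6, 9, 10, 12, 15]
18 → extends → [6, 9, 10, 12, 15, 18]
21 → extends → [6, 9, 10, 12, 15, 18, 21]
14 → replaces 15 → [6, 9, 10, 12, 14, 18, 21]
18 → already a tail → [6, 9, 10, 12, 14, 18, 21]
22 → extends → [6, 9, 10, 12, 14, 18, 21, 22]
Length 8; one witness is 6, 9, 10, 12, 15, 18, 21, 22.

6, 9, 10, 12, 15, 18, 21, 22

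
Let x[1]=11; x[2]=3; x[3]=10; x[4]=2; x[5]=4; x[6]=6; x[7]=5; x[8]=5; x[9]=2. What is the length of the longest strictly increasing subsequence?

Track the smallest tail for each achievable length (strict):
11 → extends → [11]
3 → replaces 11 → [3]
10 → extends → [3, 10]
2 → replaces 3 → [2, 10]
4 → replaces 10 → [2, 4]
6 → extends → [2, 4, 6]
5 → replaces 6 → [2, 4, 5]
5 → already a tail → [2, 4, 5]
2 → already a tail → [2, 4, 5]
Three tails, so the longest strictly increasing subsequence has length 3 (e.g. 3, 4, 6).

3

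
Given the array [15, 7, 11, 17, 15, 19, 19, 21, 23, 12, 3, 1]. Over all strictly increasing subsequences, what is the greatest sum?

Let S[i] be the best sum of a strictly increasing subsequence ending at i:
i:      1  2  3  4  5  6  7  8  9 10 11 12
a[i]:  15  7 11 17 15 19 19 21 23 12  3  1
S:     15  7 18 35 33 54 54 75 98 30  3  1
Maximum is 98 (e.g. 7 + 11 + 17 + 19 + 21 + 23).

98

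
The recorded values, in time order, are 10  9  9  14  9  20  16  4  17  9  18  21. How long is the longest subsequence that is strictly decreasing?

3

Negate each value so 'decreasing' becomes 'increasing', then run patience tails on the negated sequence:
-10 → extends → [-10]
-9 → extends → [-10, -9]
-9 → already a tail → [-10, -9]
-14 → replaces -10 → [-14, -9]
-9 → already a tail → [-14, -9]
-20 → replaces -14 → [-20, -9]
-16 → replaces -9 → [-20, -16]
-4 → extends → [-20, -16, -4]
-17 → replaces -16 → [-20, -17, -4]
-9 → replaces -4 → [-20, -17, -9]
-18 → replaces -17 → [-20, -18, -9]
-21 → replaces -20 → [-21, -18, -9]
Three tails, so the longest strictly decreasing subsequence of the original has length 3.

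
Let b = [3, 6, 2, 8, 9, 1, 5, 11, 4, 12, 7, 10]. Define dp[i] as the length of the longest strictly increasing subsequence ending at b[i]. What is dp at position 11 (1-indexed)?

3

dp[i] = 1 + max{dp[j] : j<i, b[j]<b[i]} (or 1 if no such j):
i:      1  2  3  4  5  6  7  8  9 10 11 12
b[i]:   3  6  2  8  9  1  5 11  4 12  7 10
dp:     1  2  1  3  4  1  2  5  2  6  3  5
At index 11 the value is 3.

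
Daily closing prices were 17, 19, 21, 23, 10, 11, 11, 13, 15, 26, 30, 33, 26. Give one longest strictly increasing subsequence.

Patience tails give the LIS length; then backtrack through the dp parents:
17 → extends → [17]
19 → extends → [17, 19]
21 → extends → [17, 19, 21]
23 → extends → [17, 19, 21, 23]
10 → replaces 17 → [10, 19, 21, 23]
11 → replaces 19 → [10, 11, 21, 23]
11 → already a tail → [10, 11, 21, 23]
13 → replaces 21 → [10, 11, 13, 23]
15 → replaces 23 → [10, 11, 13, 15]
26 → extends → [10, 11, 13, 15, 26]
30 → extends → [10, 11, 13, 15, 26, 30]
33 → extends → [10, 11, 13, 15, 26, 30, 33]
26 → already a tail → [10, 11, 13, 15, 26, 30, 33]
Length 7; one witness is 17, 19, 21, 23, 26, 30, 33.

17, 19, 21, 23, 26, 30, 33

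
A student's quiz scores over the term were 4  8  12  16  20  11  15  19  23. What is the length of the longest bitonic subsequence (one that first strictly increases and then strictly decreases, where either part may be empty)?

inc[i] = longest strictly increasing subsequence ending at i; dec[i] = longest strictly decreasing subsequence starting at i:
i:      1  2  3  4  5  6  7  8  9
a[i]:   4  8 12 16 20 11 15 19 23
inc:    1  2  3  4  5  3  4  5  6
dec:    1  1  2  2  2  1  1  1  1
Best peak at i=5 (value 20): inc=5, dec=2, length 5+2−1 = 6.

6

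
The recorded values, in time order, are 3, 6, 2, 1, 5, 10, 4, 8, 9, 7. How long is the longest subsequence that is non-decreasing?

4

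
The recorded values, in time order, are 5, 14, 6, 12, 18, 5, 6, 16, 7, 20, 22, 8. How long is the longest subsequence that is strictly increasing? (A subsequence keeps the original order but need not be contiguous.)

Let dp[i] be the length of the longest such subsequence ending at index i:
i:      1  2  3  4  5  6  7  8  9 10 11 12
a[i]:   5 14  6 12 18  5  6 16  7 20 22  8
dp:     1  2  2  3  4  1  2  4  3  5  6  4
Maximum dp value is 6.

6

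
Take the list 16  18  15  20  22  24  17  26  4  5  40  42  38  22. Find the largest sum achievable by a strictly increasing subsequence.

Let S[i] be the best sum of a strictly increasing subsequence ending at i:
i:       1   2   3   4   5   6   7   8   9  10  11  12  13  14
a[i]:   16  18  15  20  22  24  17  26   4   5  40  42  38  22
S:      16  34  15  54  76 100  33 126   4   9 166 208 164  76
Maximum is 208 (e.g. 16 + 18 + 20 + 22 + 24 + 26 + 40 + 42).

208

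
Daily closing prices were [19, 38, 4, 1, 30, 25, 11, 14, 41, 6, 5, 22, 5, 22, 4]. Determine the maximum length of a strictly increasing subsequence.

Track the smallest tail for each achievable length (strict):
19 → extends → [19]
38 → extends → [19, 38]
4 → replaces 19 → [4, 38]
1 → replaces 4 → [1, 38]
30 → replaces 38 → [1, 30]
25 → replaces 30 → [1, 25]
11 → replaces 25 → [1, 11]
14 → extends → [1, 11, 14]
41 → extends → [1, 11, 14, 41]
6 → replaces 11 → [1, 6, 14, 41]
5 → replaces 6 → [1, 5, 14, 41]
22 → replaces 41 → [1, 5, 14, 22]
5 → already a tail → [1, 5, 14, 22]
22 → already a tail → [1, 5, 14, 22]
4 → replaces 5 → [1, 4, 14, 22]
Four tails, so the longest strictly increasing subsequence has length 4 (e.g. 4, 11, 14, 41).

4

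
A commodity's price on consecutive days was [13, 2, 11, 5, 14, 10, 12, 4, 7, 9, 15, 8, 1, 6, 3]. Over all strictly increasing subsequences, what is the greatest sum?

44

Let S[i] be the best sum of a strictly increasing subsequence ending at i:
i:      1  2  3  4  5  6  7  8  9 10 11 12 13 14 15
a[i]:  13  2 11  5 14 10 12  4  7  9 15  8  1  6  3
S:     13  2 13  7 27 17 29  6 14 23 44 22  1 13  5
Maximum is 44 (e.g. 2 + 5 + 10 + 12 + 15).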